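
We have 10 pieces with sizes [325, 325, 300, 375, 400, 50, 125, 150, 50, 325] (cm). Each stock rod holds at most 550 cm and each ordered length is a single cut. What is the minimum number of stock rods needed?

6

Total = 400 + 375 + 325 + 325 + 325 + 300 + 150 + 125 + 50 + 50 = 2425 cm.
Lower bound: ⌈2425/550⌉ = 5 stock rods.
Also, 6 pieces each exceed 275 cm, and no two of those can share a stock rod, so at least 6 stock rods are needed.
A packing using 6 stock rods:
  stock rod 1: 400 + 150 = 550
  stock rod 2: 375 + 125 + 50 = 550
  stock rod 3: 325 + 50 = 375
  stock rod 4: 325 = 325
  stock rod 5: 325 = 325
  stock rod 6: 300 = 300
This matches the lower bound, so 6 is optimal.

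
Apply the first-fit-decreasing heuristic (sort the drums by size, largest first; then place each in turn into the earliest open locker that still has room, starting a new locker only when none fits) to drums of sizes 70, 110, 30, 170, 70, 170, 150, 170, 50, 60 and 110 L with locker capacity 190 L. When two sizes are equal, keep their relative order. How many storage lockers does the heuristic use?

7

Sorted descending: 170, 170, 170, 150, 110, 110, 70, 70, 60, 50, 30.
  170 → locker 1 (new)  [load 170/190]
  170 → locker 2 (new)  [load 170/190]
  170 → locker 3 (new)  [load 170/190]
  150 → locker 4 (new)  [load 150/190]
  110 → locker 5 (new)  [load 110/190]
  110 → locker 6 (new)  [load 110/190]
  70 → locker 5  [load 180/190]
  70 → locker 6  [load 180/190]
  60 → locker 7 (new)  [load 60/190]
  50 → locker 7  [load 110/190]
  30 → locker 4  [load 180/190]
7 storage lockers opened.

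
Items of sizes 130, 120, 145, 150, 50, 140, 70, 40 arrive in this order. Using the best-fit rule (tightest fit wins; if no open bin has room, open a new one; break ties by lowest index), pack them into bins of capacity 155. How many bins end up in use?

7

  130 → bin 1 (new)  [load 130/155]
  120 → bin 2 (new)  [load 120/155]
  145 → bin 3 (new)  [load 145/155]
  150 → bin 4 (new)  [load 150/155]
  50 → bin 5 (new)  [load 50/155]
  140 → bin 6 (new)  [load 140/155]
  70 → bin 5  [load 120/155]
  40 → bin 7 (new)  [load 40/155]
7 bins opened.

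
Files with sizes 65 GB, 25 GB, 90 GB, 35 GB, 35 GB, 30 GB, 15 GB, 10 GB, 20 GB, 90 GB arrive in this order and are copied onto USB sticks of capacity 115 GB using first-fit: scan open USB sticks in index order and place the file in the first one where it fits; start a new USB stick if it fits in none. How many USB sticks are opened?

  65 → USB stick 1 (new)  [load 65/115]
  25 → USB stick 1  [load 90/115]
  90 → USB stick 2 (new)  [load 90/115]
  35 → USB stick 3 (new)  [load 35/115]
  35 → USB stick 3  [load 70/115]
  30 → USB stick 3  [load 100/115]
  15 → USB stick 1  [load 105/115]
  10 → USB stick 1  [load 115/115]
  20 → USB stick 2  [load 110/115]
  90 → USB stick 4 (new)  [load 90/115]
4 USB sticks opened.

4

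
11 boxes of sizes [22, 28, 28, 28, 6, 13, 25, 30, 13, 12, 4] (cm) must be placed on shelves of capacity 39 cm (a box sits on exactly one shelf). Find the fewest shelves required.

7

Total = 30 + 28 + 28 + 28 + 25 + 22 + 13 + 13 + 12 + 6 + 4 = 209 cm.
Lower bound: ⌈209/39⌉ = 6 shelves.
A packing using 7 shelves:
  shelf 1: 30 + 6 = 36
  shelf 2: 28 + 4 = 32
  shelf 3: 28 = 28
  shelf 4: 28 = 28
  shelf 5: 25 + 13 = 38
  shelf 6: 22 + 13 = 35
  shelf 7: 12 = 12
No arrangement into 6 shelves stays within capacity, so 7 is optimal.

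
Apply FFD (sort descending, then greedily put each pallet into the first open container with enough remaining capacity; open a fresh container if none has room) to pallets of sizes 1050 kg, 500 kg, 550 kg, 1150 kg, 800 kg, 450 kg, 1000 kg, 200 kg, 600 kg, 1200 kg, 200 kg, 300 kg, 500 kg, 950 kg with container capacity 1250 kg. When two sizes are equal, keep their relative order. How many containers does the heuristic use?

8

Sorted descending: 1200, 1150, 1050, 1000, 950, 800, 600, 550, 500, 500, 450, 300, 200, 200.
  1200 → container 1 (new)  [load 1200/1250]
  1150 → container 2 (new)  [load 1150/1250]
  1050 → container 3 (new)  [load 1050/1250]
  1000 → container 4 (new)  [load 1000/1250]
  950 → container 5 (new)  [load 950/1250]
  800 → container 6 (new)  [load 800/1250]
  600 → container 7 (new)  [load 600/1250]
  550 → container 7  [load 1150/1250]
  500 → container 8 (new)  [load 500/1250]
  500 → container 8  [load 1000/1250]
  450 → container 6  [load 1250/1250]
  300 → container 5  [load 1250/1250]
  200 → container 3  [load 1250/1250]
  200 → container 4  [load 1200/1250]
8 containers opened.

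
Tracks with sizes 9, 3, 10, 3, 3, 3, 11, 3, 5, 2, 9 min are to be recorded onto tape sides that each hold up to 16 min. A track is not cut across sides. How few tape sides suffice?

Total = 11 + 10 + 9 + 9 + 5 + 3 + 3 + 3 + 3 + 3 + 2 = 61 min.
Lower bound: ⌈61/16⌉ = 4 tape sides.
A packing using 4 tape sides:
  side 1: 11 + 5 = 16
  side 2: 10 + 3 + 3 = 16
  side 3: 9 + 3 + 3 = 15
  side 4: 9 + 3 + 2 = 14
This matches the lower bound, so 4 is optimal.

4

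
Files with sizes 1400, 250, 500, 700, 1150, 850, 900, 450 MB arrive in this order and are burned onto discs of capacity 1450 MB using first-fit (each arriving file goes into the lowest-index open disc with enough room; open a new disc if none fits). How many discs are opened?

  1400 → disc 1 (new)  [load 1400/1450]
  250 → disc 2 (new)  [load 250/1450]
  500 → disc 2  [load 750/1450]
  700 → disc 2  [load 1450/1450]
  1150 → disc 3 (new)  [load 1150/1450]
  850 → disc 4 (new)  [load 850/1450]
  900 → disc 5 (new)  [load 900/1450]
  450 → disc 4  [load 1300/1450]
5 discs opened.

5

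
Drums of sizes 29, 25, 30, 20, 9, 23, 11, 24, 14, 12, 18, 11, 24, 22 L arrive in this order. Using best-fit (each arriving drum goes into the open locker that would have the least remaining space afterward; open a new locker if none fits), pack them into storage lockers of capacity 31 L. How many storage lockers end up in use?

  29 → locker 1 (new)  [load 29/31]
  25 → locker 2 (new)  [load 25/31]
  30 → locker 3 (new)  [load 30/31]
  20 → locker 4 (new)  [load 20/31]
  9 → locker 4  [load 29/31]
  23 → locker 5 (new)  [load 23/31]
  11 → locker 6 (new)  [load 11/31]
  24 → locker 7 (new)  [load 24/31]
  14 → locker 6  [load 25/31]
  12 → locker 8 (new)  [load 12/31]
  18 → locker 8  [load 30/31]
  11 → locker 9 (new)  [load 11/31]
  24 → locker 10 (new)  [load 24/31]
  22 → locker 11 (new)  [load 22/31]
11 storage lockers opened.

11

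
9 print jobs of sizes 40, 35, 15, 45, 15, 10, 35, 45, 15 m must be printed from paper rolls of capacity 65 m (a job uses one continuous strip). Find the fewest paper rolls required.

5

Total = 45 + 45 + 40 + 35 + 35 + 15 + 15 + 15 + 10 = 255 m.
Lower bound: ⌈255/65⌉ = 4 paper rolls.
Also, 5 print jobs each exceed 65/2 m, and no two of those can share a roll, so at least 5 paper rolls are needed.
A packing using 5 paper rolls:
  roll 1: 45 + 15 = 60
  roll 2: 45 + 15 = 60
  roll 3: 40 + 15 + 10 = 65
  roll 4: 35 = 35
  roll 5: 35 = 35
This matches the lower bound, so 5 is optimal.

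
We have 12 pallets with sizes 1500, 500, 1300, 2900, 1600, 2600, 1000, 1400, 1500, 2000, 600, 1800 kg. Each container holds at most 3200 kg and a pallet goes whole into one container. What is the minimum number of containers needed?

7

Total = 2900 + 2600 + 2000 + 1800 + 1600 + 1500 + 1500 + 1400 + 1300 + 1000 + 600 + 500 = 18700 kg.
Lower bound: ⌈18700/3200⌉ = 6 containers.
A packing using 7 containers:
  container 1: 2900 = 2900
  container 2: 2600 + 600 = 3200
  container 3: 2000 + 1000 = 3000
  container 4: 1800 + 1400 = 3200
  container 5: 1600 + 1500 = 3100
  container 6: 1500 + 1300 = 2800
  container 7: 500 = 500
No arrangement into 6 containers stays within capacity, so 7 is optimal.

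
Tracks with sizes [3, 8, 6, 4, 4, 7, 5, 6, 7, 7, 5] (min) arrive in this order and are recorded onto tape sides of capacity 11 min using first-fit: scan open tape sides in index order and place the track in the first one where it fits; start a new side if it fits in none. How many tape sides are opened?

  3 → side 1 (new)  [load 3/11]
  8 → side 1  [load 11/11]
  6 → side 2 (new)  [load 6/11]
  4 → side 2  [load 10/11]
  4 → side 3 (new)  [load 4/11]
  7 → side 3  [load 11/11]
  5 → side 4 (new)  [load 5/11]
  6 → side 4  [load 11/11]
  7 → side 5 (new)  [load 7/11]
  7 → side 6 (new)  [load 7/11]
  5 → side 7 (new)  [load 5/11]
7 tape sides opened.

7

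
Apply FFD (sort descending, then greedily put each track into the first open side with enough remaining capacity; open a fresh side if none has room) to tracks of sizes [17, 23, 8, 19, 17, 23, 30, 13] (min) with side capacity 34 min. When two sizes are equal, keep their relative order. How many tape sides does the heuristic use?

5

Sorted descending: 30, 23, 23, 19, 17, 17, 13, 8.
  30 → side 1 (new)  [load 30/34]
  23 → side 2 (new)  [load 23/34]
  23 → side 3 (new)  [load 23/34]
  19 → side 4 (new)  [load 19/34]
  17 → side 5 (new)  [load 17/34]
  17 → side 5  [load 34/34]
  13 → side 4  [load 32/34]
  8 → side 2  [load 31/34]
5 tape sides opened.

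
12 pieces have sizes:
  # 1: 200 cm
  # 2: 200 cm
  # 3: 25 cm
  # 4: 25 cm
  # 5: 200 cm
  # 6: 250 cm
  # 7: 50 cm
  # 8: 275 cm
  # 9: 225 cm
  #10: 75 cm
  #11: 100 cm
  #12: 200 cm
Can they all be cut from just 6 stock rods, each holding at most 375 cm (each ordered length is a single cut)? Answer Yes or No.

Total = 1825 cm; ⌈1825/375⌉ = 5.
7 pieces each exceed half the capacity and cannot share a stock rod, forcing at least 7 stock rods.
At least 7 stock rods are required, but only 6 are allowed.

No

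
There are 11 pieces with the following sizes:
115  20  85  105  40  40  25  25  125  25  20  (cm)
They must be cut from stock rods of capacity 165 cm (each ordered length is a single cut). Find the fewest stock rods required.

Total = 125 + 115 + 105 + 85 + 40 + 40 + 25 + 25 + 25 + 20 + 20 = 625 cm.
Lower bound: ⌈625/165⌉ = 4 stock rods.
A packing using 4 stock rods:
  stock rod 1: 125 + 40 = 165
  stock rod 2: 115 + 40 = 155
  stock rod 3: 105 + 25 + 25 = 155
  stock rod 4: 85 + 25 + 20 + 20 = 150
This matches the lower bound, so 4 is optimal.

4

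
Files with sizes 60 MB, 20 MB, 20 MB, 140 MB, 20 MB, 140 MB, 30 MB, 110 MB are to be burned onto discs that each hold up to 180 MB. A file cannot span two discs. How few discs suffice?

Total = 140 + 140 + 110 + 60 + 30 + 20 + 20 + 20 = 540 MB.
Lower bound: ⌈540/180⌉ = 3 discs.
A packing using 4 discs:
  disc 1: 140 + 30 = 170
  disc 2: 140 + 20 + 20 = 180
  disc 3: 110 + 60 = 170
  disc 4: 20 = 20
No arrangement into 3 discs stays within capacity, so 4 is optimal.

4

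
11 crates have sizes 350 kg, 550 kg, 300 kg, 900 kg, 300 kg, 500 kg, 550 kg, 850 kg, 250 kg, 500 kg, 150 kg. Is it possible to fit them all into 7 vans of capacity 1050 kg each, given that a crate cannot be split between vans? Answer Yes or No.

Yes

A valid assignment using 6 vans:
  van 1: 900 + 150 = 1050
  van 2: 850 = 850
  van 3: 550 + 500 = 1050
  van 4: 550 + 500 = 1050
  van 5: 350 + 300 + 300 = 950
  van 6: 250 = 250
That uses only 6 ≤ 7, so 7 vans are enough.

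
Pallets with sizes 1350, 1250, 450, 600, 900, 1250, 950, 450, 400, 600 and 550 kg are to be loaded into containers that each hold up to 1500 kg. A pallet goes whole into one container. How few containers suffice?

Total = 1350 + 1250 + 1250 + 950 + 900 + 600 + 600 + 550 + 450 + 450 + 400 = 8750 kg.
Lower bound: ⌈8750/1500⌉ = 6 containers.
A packing using 7 containers:
  container 1: 1350 = 1350
  container 2: 1250 = 1250
  container 3: 1250 = 1250
  container 4: 950 + 550 = 1500
  container 5: 900 + 600 = 1500
  container 6: 600 + 450 + 450 = 1500
  container 7: 400 = 400
No arrangement into 6 containers stays within capacity, so 7 is optimal.

7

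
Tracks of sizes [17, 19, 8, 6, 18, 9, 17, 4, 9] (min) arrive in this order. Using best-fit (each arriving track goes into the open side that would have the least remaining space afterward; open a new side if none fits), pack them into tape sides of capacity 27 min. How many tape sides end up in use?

4

  17 → side 1 (new)  [load 17/27]
  19 → side 2 (new)  [load 19/27]
  8 → side 2  [load 27/27]
  6 → side 1  [load 23/27]
  18 → side 3 (new)  [load 18/27]
  9 → side 3  [load 27/27]
  17 → side 4 (new)  [load 17/27]
  4 → side 1  [load 27/27]
  9 → side 4  [load 26/27]
4 tape sides opened.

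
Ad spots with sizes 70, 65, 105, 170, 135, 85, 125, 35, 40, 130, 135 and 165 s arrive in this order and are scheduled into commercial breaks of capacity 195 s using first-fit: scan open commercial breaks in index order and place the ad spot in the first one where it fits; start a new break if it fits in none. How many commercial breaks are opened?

  70 → break 1 (new)  [load 70/195]
  65 → break 1  [load 135/195]
  105 → break 2 (new)  [load 105/195]
  170 → break 3 (new)  [load 170/195]
  135 → break 4 (new)  [load 135/195]
  85 → break 2  [load 190/195]
  125 → break 5 (new)  [load 125/195]
  35 → break 1  [load 170/195]
  40 → break 4  [load 175/195]
  130 → break 6 (new)  [load 130/195]
  135 → break 7 (new)  [load 135/195]
  165 → break 8 (new)  [load 165/195]
8 commercial breaks opened.

8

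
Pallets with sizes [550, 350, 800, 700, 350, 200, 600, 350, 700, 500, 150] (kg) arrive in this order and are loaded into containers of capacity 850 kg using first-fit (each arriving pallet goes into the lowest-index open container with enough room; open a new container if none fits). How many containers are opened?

7

  550 → container 1 (new)  [load 550/850]
  350 → container 2 (new)  [load 350/850]
  800 → container 3 (new)  [load 800/850]
  700 → container 4 (new)  [load 700/850]
  350 → container 2  [load 700/850]
  200 → container 1  [load 750/850]
  600 → container 5 (new)  [load 600/850]
  350 → container 6 (new)  [load 350/850]
  700 → container 7 (new)  [load 700/850]
  500 → container 6  [load 850/850]
  150 → container 2  [load 850/850]
7 containers opened.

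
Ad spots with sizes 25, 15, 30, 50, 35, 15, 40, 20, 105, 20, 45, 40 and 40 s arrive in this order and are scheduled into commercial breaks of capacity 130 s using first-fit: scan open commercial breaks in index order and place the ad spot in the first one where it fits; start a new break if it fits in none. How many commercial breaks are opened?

  25 → break 1 (new)  [load 25/130]
  15 → break 1  [load 40/130]
  30 → break 1  [load 70/130]
  50 → break 1  [load 120/130]
  35 → break 2 (new)  [load 35/130]
  15 → break 2  [load 50/130]
  40 → break 2  [load 90/130]
  20 → break 2  [load 110/130]
  105 → break 3 (new)  [load 105/130]
  20 → break 2  [load 130/130]
  45 → break 4 (new)  [load 45/130]
  40 → break 4  [load 85/130]
  40 → break 4  [load 125/130]
4 commercial breaks opened.

4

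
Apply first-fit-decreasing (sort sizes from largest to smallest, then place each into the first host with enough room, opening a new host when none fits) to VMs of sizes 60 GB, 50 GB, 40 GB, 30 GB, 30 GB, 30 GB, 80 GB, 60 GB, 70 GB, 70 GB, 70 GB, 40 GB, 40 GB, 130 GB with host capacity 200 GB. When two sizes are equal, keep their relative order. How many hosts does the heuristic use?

5

Sorted descending: 130, 80, 70, 70, 70, 60, 60, 50, 40, 40, 40, 30, 30, 30.
  130 → host 1 (new)  [load 130/200]
  80 → host 2 (new)  [load 80/200]
  70 → host 1  [load 200/200]
  70 → host 2  [load 150/200]
  70 → host 3 (new)  [load 70/200]
  60 → host 3  [load 130/200]
  60 → host 3  [load 190/200]
  50 → host 2  [load 200/200]
  40 → host 4 (new)  [load 40/200]
  40 → host 4  [load 80/200]
  40 → host 4  [load 120/200]
  30 → host 4  [load 150/200]
  30 → host 4  [load 180/200]
  30 → host 5 (new)  [load 30/200]
5 hosts opened.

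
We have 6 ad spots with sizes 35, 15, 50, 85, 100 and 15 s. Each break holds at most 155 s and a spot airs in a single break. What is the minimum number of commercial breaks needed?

Total = 100 + 85 + 50 + 35 + 15 + 15 = 300 s.
Lower bound: ⌈300/155⌉ = 2 commercial breaks.
A packing using 2 commercial breaks:
  break 1: 100 + 50 = 150
  break 2: 85 + 35 + 15 + 15 = 150
This matches the lower bound, so 2 is optimal.

2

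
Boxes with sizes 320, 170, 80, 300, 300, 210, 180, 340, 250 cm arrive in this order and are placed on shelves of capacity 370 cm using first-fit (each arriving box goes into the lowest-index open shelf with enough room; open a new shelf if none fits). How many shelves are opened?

8

  320 → shelf 1 (new)  [load 320/370]
  170 → shelf 2 (new)  [load 170/370]
  80 → shelf 2  [load 250/370]
  300 → shelf 3 (new)  [load 300/370]
  300 → shelf 4 (new)  [load 300/370]
  210 → shelf 5 (new)  [load 210/370]
  180 → shelf 6 (new)  [load 180/370]
  340 → shelf 7 (new)  [load 340/370]
  250 → shelf 8 (new)  [load 250/370]
8 shelves opened.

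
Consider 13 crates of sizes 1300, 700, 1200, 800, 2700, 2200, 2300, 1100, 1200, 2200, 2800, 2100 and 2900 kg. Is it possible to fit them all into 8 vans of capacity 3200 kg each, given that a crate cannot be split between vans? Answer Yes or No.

Total = 23500 kg; ⌈23500/3200⌉ = 8.
The bound of 8 does not rule out 8, but exhaustive search shows no assignment into 8 vans of capacity 3200 kg exists — the minimum is 9.

No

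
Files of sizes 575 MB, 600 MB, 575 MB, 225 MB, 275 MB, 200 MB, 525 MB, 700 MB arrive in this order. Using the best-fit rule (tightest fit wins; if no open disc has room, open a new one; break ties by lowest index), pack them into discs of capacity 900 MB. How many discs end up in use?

  575 → disc 1 (new)  [load 575/900]
  600 → disc 2 (new)  [load 600/900]
  575 → disc 3 (new)  [load 575/900]
  225 → disc 2  [load 825/900]
  275 → disc 1  [load 850/900]
  200 → disc 3  [load 775/900]
  525 → disc 4 (new)  [load 525/900]
  700 → disc 5 (new)  [load 700/900]
5 discs opened.

5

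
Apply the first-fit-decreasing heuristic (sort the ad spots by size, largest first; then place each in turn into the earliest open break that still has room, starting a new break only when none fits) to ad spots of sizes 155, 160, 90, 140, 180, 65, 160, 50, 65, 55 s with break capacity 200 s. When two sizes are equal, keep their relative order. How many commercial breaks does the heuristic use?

7

Sorted descending: 180, 160, 160, 155, 140, 90, 65, 65, 55, 50.
  180 → break 1 (new)  [load 180/200]
  160 → break 2 (new)  [load 160/200]
  160 → break 3 (new)  [load 160/200]
  155 → break 4 (new)  [load 155/200]
  140 → break 5 (new)  [load 140/200]
  90 → break 6 (new)  [load 90/200]
  65 → break 6  [load 155/200]
  65 → break 7 (new)  [load 65/200]
  55 → break 5  [load 195/200]
  50 → break 7  [load 115/200]
7 commercial breaks opened.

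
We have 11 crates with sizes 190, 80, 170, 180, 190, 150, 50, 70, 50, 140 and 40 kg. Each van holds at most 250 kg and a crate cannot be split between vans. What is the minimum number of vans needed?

Total = 190 + 190 + 180 + 170 + 150 + 140 + 80 + 70 + 50 + 50 + 40 = 1310 kg.
Lower bound: ⌈1310/250⌉ = 6 vans.
A packing using 6 vans:
  van 1: 190 + 50 = 240
  van 2: 190 + 50 = 240
  van 3: 180 + 70 = 250
  van 4: 170 + 80 = 250
  van 5: 150 + 40 = 190
  van 6: 140 = 140
This matches the lower bound, so 6 is optimal.

6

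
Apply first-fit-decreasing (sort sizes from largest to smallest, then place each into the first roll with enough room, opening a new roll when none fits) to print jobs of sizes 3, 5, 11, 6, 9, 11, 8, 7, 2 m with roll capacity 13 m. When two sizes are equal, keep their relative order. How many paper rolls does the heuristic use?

Sorted descending: 11, 11, 9, 8, 7, 6, 5, 3, 2.
  11 → roll 1 (new)  [load 11/13]
  11 → roll 2 (new)  [load 11/13]
  9 → roll 3 (new)  [load 9/13]
  8 → roll 4 (new)  [load 8/13]
  7 → roll 5 (new)  [load 7/13]
  6 → roll 5  [load 13/13]
  5 → roll 4  [load 13/13]
  3 → roll 3  [load 12/13]
  2 → roll 1  [load 13/13]
5 paper rolls opened.

5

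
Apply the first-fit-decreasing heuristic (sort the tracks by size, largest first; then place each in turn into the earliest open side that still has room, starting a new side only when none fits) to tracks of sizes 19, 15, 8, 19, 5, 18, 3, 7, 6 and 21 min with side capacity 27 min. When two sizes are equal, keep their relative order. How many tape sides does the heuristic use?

Sorted descending: 21, 19, 19, 18, 15, 8, 7, 6, 5, 3.
  21 → side 1 (new)  [load 21/27]
  19 → side 2 (new)  [load 19/27]
  19 → side 3 (new)  [load 19/27]
  18 → side 4 (new)  [load 18/27]
  15 → side 5 (new)  [load 15/27]
  8 → side 2  [load 27/27]
  7 → side 3  [load 26/27]
  6 → side 1  [load 27/27]
  5 → side 4  [load 23/27]
  3 → side 4  [load 26/27]
5 tape sides opened.

5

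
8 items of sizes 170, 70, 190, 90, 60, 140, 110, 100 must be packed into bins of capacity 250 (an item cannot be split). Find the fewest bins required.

Total = 190 + 170 + 140 + 110 + 100 + 90 + 70 + 60 = 930.
Lower bound: ⌈930/250⌉ = 4 bins.
A packing using 4 bins:
  bin 1: 190 + 60 = 250
  bin 2: 170 + 70 = 240
  bin 3: 140 + 110 = 250
  bin 4: 100 + 90 = 190
This matches the lower bound, so 4 is optimal.

4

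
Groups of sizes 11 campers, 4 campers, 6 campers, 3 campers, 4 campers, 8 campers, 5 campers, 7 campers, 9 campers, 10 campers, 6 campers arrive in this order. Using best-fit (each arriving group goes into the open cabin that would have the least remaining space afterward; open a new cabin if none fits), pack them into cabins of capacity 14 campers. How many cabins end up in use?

6

  11 → cabin 1 (new)  [load 11/14]
  4 → cabin 2 (new)  [load 4/14]
  6 → cabin 2  [load 10/14]
  3 → cabin 1  [load 14/14]
  4 → cabin 2  [load 14/14]
  8 → cabin 3 (new)  [load 8/14]
  5 → cabin 3  [load 13/14]
  7 → cabin 4 (new)  [load 7/14]
  9 → cabin 5 (new)  [load 9/14]
  10 → cabin 6 (new)  [load 10/14]
  6 → cabin 4  [load 13/14]
6 cabins opened.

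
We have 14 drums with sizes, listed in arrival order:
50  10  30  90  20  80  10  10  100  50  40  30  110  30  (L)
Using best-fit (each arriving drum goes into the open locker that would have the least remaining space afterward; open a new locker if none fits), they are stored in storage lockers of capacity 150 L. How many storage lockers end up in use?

5

  50 → locker 1 (new)  [load 50/150]
  10 → locker 1  [load 60/150]
  30 → locker 1  [load 90/150]
  90 → locker 2 (new)  [load 90/150]
  20 → locker 1  [load 110/150]
  80 → locker 3 (new)  [load 80/150]
  10 → locker 1  [load 120/150]
  10 → locker 1  [load 130/150]
  100 → locker 4 (new)  [load 100/150]
  50 → locker 4  [load 150/150]
  40 → locker 2  [load 130/150]
  30 → locker 3  [load 110/150]
  110 → locker 5 (new)  [load 110/150]
  30 → locker 3  [load 140/150]
5 storage lockers opened.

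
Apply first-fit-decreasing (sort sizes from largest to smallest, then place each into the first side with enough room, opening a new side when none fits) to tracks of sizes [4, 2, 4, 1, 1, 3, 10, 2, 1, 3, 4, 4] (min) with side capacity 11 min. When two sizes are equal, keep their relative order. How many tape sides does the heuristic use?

4

Sorted descending: 10, 4, 4, 4, 4, 3, 3, 2, 2, 1, 1, 1.
  10 → side 1 (new)  [load 10/11]
  4 → side 2 (new)  [load 4/11]
  4 → side 2  [load 8/11]
  4 → side 3 (new)  [load 4/11]
  4 → side 3  [load 8/11]
  3 → side 2  [load 11/11]
  3 → side 3  [load 11/11]
  2 → side 4 (new)  [load 2/11]
  2 → side 4  [load 4/11]
  1 → side 1  [load 11/11]
  1 → side 4  [load 5/11]
  1 → side 4  [load 6/11]
4 tape sides opened.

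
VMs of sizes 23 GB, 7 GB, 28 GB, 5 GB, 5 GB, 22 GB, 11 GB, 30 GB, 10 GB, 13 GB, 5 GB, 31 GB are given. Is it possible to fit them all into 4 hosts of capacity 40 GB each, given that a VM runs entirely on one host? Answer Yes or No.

No

Total = 190 GB; ⌈190/40⌉ = 5.
At least 5 hosts are required, but only 4 are allowed.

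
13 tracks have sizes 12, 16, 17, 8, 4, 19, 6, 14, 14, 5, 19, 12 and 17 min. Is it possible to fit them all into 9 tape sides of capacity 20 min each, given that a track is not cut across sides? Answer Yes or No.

Yes

A valid assignment using 9 tape sides:
  side 1: 19 = 19
  side 2: 19 = 19
  side 3: 17 = 17
  side 4: 17 = 17
  side 5: 16 + 4 = 20
  side 6: 14 + 6 = 20
  side 7: 14 + 5 = 19
  side 8: 12 + 8 = 20
  side 9: 12 = 12
Every load is within 20 min, so 9 tape sides suffice.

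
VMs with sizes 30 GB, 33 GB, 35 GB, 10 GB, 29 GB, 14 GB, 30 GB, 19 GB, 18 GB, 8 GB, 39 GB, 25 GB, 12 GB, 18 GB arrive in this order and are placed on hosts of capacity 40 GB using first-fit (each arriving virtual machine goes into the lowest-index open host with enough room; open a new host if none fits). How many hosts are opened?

  30 → host 1 (new)  [load 30/40]
  33 → host 2 (new)  [load 33/40]
  35 → host 3 (new)  [load 35/40]
  10 → host 1  [load 40/40]
  29 → host 4 (new)  [load 29/40]
  14 → host 5 (new)  [load 14/40]
  30 → host 6 (new)  [load 30/40]
  19 → host 5  [load 33/40]
  18 → host 7 (new)  [load 18/40]
  8 → host 4  [load 37/40]
  39 → host 8 (new)  [load 39/40]
  25 → host 9 (new)  [load 25/40]
  12 → host 7  [load 30/40]
  18 → host 10 (new)  [load 18/40]
10 hosts opened.

10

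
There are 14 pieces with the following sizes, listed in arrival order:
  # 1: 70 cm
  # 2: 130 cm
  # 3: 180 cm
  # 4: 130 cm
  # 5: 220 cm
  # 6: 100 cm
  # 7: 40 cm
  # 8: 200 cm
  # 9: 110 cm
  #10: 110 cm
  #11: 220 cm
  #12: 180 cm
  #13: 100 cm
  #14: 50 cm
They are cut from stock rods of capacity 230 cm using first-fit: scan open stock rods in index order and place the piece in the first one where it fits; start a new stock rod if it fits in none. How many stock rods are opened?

9

  70 → stock rod 1 (new)  [load 70/230]
  130 → stock rod 1  [load 200/230]
  180 → stock rod 2 (new)  [load 180/230]
  130 → stock rod 3 (new)  [load 130/230]
  220 → stock rod 4 (new)  [load 220/230]
  100 → stock rod 3  [load 230/230]
  40 → stock rod 2  [load 220/230]
  200 → stock rod 5 (new)  [load 200/230]
  110 → stock rod 6 (new)  [load 110/230]
  110 → stock rod 6  [load 220/230]
  220 → stock rod 7 (new)  [load 220/230]
  180 → stock rod 8 (new)  [load 180/230]
  100 → stock rod 9 (new)  [load 100/230]
  50 → stock rod 8  [load 230/230]
9 stock rods opened.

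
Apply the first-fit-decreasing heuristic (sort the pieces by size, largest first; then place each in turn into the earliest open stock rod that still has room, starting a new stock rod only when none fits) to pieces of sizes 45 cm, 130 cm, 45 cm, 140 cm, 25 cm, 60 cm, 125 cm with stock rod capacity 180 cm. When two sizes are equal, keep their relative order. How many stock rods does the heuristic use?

4

Sorted descending: 140, 130, 125, 60, 45, 45, 25.
  140 → stock rod 1 (new)  [load 140/180]
  130 → stock rod 2 (new)  [load 130/180]
  125 → stock rod 3 (new)  [load 125/180]
  60 → stock rod 4 (new)  [load 60/180]
  45 → stock rod 2  [load 175/180]
  45 → stock rod 3  [load 170/180]
  25 → stock rod 1  [load 165/180]
4 stock rods opened.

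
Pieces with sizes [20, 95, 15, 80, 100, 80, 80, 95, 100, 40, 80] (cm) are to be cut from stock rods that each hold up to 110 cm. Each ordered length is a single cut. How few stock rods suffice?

Total = 100 + 100 + 95 + 95 + 80 + 80 + 80 + 80 + 40 + 20 + 15 = 785 cm.
Lower bound: ⌈785/110⌉ = 8 stock rods.
A packing using 9 stock rods:
  stock rod 1: 100 = 100
  stock rod 2: 100 = 100
  stock rod 3: 95 + 15 = 110
  stock rod 4: 95 = 95
  stock rod 5: 80 + 20 = 100
  stock rod 6: 80 = 80
  stock rod 7: 80 = 80
  stock rod 8: 80 = 80
  stock rod 9: 40 = 40
No arrangement into 8 stock rods stays within capacity, so 9 is optimal.

9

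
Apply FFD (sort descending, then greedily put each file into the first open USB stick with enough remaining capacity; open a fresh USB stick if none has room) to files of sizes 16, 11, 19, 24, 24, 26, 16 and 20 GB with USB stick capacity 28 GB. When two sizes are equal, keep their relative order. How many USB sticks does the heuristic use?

7

Sorted descending: 26, 24, 24, 20, 19, 16, 16, 11.
  26 → USB stick 1 (new)  [load 26/28]
  24 → USB stick 2 (new)  [load 24/28]
  24 → USB stick 3 (new)  [load 24/28]
  20 → USB stick 4 (new)  [load 20/28]
  19 → USB stick 5 (new)  [load 19/28]
  16 → USB stick 6 (new)  [load 16/28]
  16 → USB stick 7 (new)  [load 16/28]
  11 → USB stick 6  [load 27/28]
7 USB sticks opened.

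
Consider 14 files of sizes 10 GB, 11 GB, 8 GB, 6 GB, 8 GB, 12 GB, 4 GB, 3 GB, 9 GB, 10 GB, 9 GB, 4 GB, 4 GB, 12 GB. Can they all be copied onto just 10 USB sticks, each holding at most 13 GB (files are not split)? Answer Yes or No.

Yes

A valid assignment using 10 USB sticks:
  USB stick 1: 12 = 12
  USB stick 2: 12 = 12
  USB stick 3: 11 = 11
  USB stick 4: 10 + 3 = 13
  USB stick 5: 10 = 10
  USB stick 6: 9 + 4 = 13
  USB stick 7: 9 + 4 = 13
  USB stick 8: 8 + 4 = 12
  USB stick 9: 8 = 8
  USB stick 10: 6 = 6
Every load is within 13 GB, so 10 USB sticks suffice.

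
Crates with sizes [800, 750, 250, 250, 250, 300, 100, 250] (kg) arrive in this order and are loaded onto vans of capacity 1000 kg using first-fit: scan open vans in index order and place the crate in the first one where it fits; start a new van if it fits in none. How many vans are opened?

4

  800 → van 1 (new)  [load 800/1000]
  750 → van 2 (new)  [load 750/1000]
  250 → van 2  [load 1000/1000]
  250 → van 3 (new)  [load 250/1000]
  250 → van 3  [load 500/1000]
  300 → van 3  [load 800/1000]
  100 → van 1  [load 900/1000]
  250 → van 4 (new)  [load 250/1000]
4 vans opened.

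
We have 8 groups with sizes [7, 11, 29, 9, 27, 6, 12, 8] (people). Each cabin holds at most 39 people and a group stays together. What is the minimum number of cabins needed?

Total = 29 + 27 + 12 + 11 + 9 + 8 + 7 + 6 = 109 people.
Lower bound: ⌈109/39⌉ = 3 cabins.
A packing using 3 cabins:
  cabin 1: 29 + 9 = 38
  cabin 2: 27 + 12 = 39
  cabin 3: 11 + 8 + 7 + 6 = 32
This matches the lower bound, so 3 is optimal.

3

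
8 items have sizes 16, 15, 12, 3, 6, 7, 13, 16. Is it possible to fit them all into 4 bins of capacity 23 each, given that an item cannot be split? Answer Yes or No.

Total = 88; ⌈88/23⌉ = 4.
5 items each exceed half the capacity and cannot share a bin, forcing at least 5 bins.
At least 5 bins are required, but only 4 are allowed.

No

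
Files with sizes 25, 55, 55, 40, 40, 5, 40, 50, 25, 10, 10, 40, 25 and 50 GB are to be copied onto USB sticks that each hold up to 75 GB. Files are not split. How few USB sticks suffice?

8

Total = 55 + 55 + 50 + 50 + 40 + 40 + 40 + 40 + 25 + 25 + 25 + 10 + 10 + 5 = 470 GB.
Lower bound: ⌈470/75⌉ = 7 USB sticks.
Also, 8 files each exceed 75/2 GB, and no two of those can share a USB stick, so at least 8 USB sticks are needed.
A packing using 8 USB sticks:
  USB stick 1: 55 + 10 + 10 = 75
  USB stick 2: 55 + 5 = 60
  USB stick 3: 50 + 25 = 75
  USB stick 4: 50 + 25 = 75
  USB stick 5: 40 + 25 = 65
  USB stick 6: 40 = 40
  USB stick 7: 40 = 40
  USB stick 8: 40 = 40
This matches the lower bound, so 8 is optimal.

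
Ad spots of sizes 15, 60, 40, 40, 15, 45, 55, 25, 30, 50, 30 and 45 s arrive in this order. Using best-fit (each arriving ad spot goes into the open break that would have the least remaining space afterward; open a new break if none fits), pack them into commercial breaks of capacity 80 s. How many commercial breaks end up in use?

  15 → break 1 (new)  [load 15/80]
  60 → break 1  [load 75/80]
  40 → break 2 (new)  [load 40/80]
  40 → break 2  [load 80/80]
  15 → break 3 (new)  [load 15/80]
  45 → break 3  [load 60/80]
  55 → break 4 (new)  [load 55/80]
  25 → break 4  [load 80/80]
  30 → break 5 (new)  [load 30/80]
  50 → break 5  [load 80/80]
  30 → break 6 (new)  [load 30/80]
  45 → break 6  [load 75/80]
6 commercial breaks opened.

6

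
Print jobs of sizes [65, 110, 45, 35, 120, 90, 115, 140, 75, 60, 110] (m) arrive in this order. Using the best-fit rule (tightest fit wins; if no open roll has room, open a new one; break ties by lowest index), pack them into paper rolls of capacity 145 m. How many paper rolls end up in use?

8

  65 → roll 1 (new)  [load 65/145]
  110 → roll 2 (new)  [load 110/145]
  45 → roll 1  [load 110/145]
  35 → roll 1  [load 145/145]
  120 → roll 3 (new)  [load 120/145]
  90 → roll 4 (new)  [load 90/145]
  115 → roll 5 (new)  [load 115/145]
  140 → roll 6 (new)  [load 140/145]
  75 → roll 7 (new)  [load 75/145]
  60 → roll 7  [load 135/145]
  110 → roll 8 (new)  [load 110/145]
8 paper rolls opened.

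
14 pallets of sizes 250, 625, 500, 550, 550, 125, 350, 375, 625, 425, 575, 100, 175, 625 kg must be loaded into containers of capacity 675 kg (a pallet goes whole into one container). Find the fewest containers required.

10

Total = 625 + 625 + 625 + 575 + 550 + 550 + 500 + 425 + 375 + 350 + 250 + 175 + 125 + 100 = 5850 kg.
Lower bound: ⌈5850/675⌉ = 9 containers.
Also, 10 pallets each exceed 675/2 kg, and no two of those can share a container, so at least 10 containers are needed.
A packing using 10 containers:
  container 1: 625 = 625
  container 2: 625 = 625
  container 3: 625 = 625
  container 4: 575 + 100 = 675
  container 5: 550 + 125 = 675
  container 6: 550 = 550
  container 7: 500 + 175 = 675
  container 8: 425 + 250 = 675
  container 9: 375 = 375
  container 10: 350 = 350
This matches the lower bound, so 10 is optimal.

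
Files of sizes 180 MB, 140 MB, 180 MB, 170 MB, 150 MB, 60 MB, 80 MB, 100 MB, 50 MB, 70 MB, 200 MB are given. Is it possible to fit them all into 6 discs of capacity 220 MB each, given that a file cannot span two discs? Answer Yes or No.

No

Total = 1380 MB; ⌈1380/220⌉ = 7.
At least 7 discs are required, but only 6 are allowed.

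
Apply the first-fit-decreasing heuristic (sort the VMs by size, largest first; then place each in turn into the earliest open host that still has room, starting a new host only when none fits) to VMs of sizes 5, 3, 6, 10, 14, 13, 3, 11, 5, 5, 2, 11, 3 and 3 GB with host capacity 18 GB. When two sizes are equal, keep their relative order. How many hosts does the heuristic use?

Sorted descending: 14, 13, 11, 11, 10, 6, 5, 5, 5, 3, 3, 3, 3, 2.
  14 → host 1 (new)  [load 14/18]
  13 → host 2 (new)  [load 13/18]
  11 → host 3 (new)  [load 11/18]
  11 → host 4 (new)  [load 11/18]
  10 → host 5 (new)  [load 10/18]
  6 → host 3  [load 17/18]
  5 → host 2  [load 18/18]
  5 → host 4  [load 16/18]
  5 → host 5  [load 15/18]
  3 → host 1  [load 17/18]
  3 → host 5  [load 18/18]
  3 → host 6 (new)  [load 3/18]
  3 → host 6  [load 6/18]
  2 → host 4  [load 18/18]
6 hosts opened.

6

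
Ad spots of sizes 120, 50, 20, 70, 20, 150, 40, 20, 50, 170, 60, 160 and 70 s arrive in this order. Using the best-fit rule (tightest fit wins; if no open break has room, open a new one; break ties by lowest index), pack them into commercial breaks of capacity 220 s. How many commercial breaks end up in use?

  120 → break 1 (new)  [load 120/220]
  50 → break 1  [load 170/220]
  20 → break 1  [load 190/220]
  70 → break 2 (new)  [load 70/220]
  20 → break 1  [load 210/220]
  150 → break 2  [load 220/220]
  40 → break 3 (new)  [load 40/220]
  20 → break 3  [load 60/220]
  50 → break 3  [load 110/220]
  170 → break 4 (new)  [load 170/220]
  60 → break 3  [load 170/220]
  160 → break 5 (new)  [load 160/220]
  70 → break 6 (new)  [load 70/220]
6 commercial breaks opened.

6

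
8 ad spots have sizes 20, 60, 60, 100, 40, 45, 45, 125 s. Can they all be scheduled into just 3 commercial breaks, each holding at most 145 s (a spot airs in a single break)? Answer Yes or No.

Total = 495 s; ⌈495/145⌉ = 4.
At least 4 commercial breaks are required, but only 3 are allowed.

No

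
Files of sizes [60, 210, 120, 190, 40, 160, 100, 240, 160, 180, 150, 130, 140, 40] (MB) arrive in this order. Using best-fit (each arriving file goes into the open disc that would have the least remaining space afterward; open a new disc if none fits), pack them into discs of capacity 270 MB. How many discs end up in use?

  60 → disc 1 (new)  [load 60/270]
  210 → disc 1  [load 270/270]
  120 → disc 2 (new)  [load 120/270]
  190 → disc 3 (new)  [load 190/270]
  40 → disc 3  [load 230/270]
  160 → disc 4 (new)  [load 160/270]
  100 → disc 4  [load 260/270]
  240 → disc 5 (new)  [load 240/270]
  160 → disc 6 (new)  [load 160/270]
  180 → disc 7 (new)  [load 180/270]
  150 → disc 2  [load 270/270]
  130 → disc 8 (new)  [load 130/270]
  140 → disc 8  [load 270/270]
  40 → disc 3  [load 270/270]
8 discs opened.

8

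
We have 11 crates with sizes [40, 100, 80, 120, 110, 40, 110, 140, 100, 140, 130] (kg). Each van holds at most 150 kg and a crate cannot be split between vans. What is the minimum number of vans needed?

9

Total = 140 + 140 + 130 + 120 + 110 + 110 + 100 + 100 + 80 + 40 + 40 = 1110 kg.
Lower bound: ⌈1110/150⌉ = 8 vans.
Also, 9 crates each exceed 75 kg, and no two of those can share a van, so at least 9 vans are needed.
A packing using 9 vans:
  van 1: 140 = 140
  van 2: 140 = 140
  van 3: 130 = 130
  van 4: 120 = 120
  van 5: 110 + 40 = 150
  van 6: 110 + 40 = 150
  van 7: 100 = 100
  van 8: 100 = 100
  van 9: 80 = 80
This matches the lower bound, so 9 is optimal.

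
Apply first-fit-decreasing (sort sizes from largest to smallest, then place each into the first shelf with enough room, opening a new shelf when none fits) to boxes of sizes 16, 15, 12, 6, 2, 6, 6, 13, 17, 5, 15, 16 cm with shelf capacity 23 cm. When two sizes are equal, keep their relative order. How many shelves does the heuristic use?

7

Sorted descending: 17, 16, 16, 15, 15, 13, 12, 6, 6, 6, 5, 2.
  17 → shelf 1 (new)  [load 17/23]
  16 → shelf 2 (new)  [load 16/23]
  16 → shelf 3 (new)  [load 16/23]
  15 → shelf 4 (new)  [load 15/23]
  15 → shelf 5 (new)  [load 15/23]
  13 → shelf 6 (new)  [load 13/23]
  12 → shelf 7 (new)  [load 12/23]
  6 → shelf 1  [load 23/23]
  6 → shelf 2  [load 22/23]
  6 → shelf 3  [load 22/23]
  5 → shelf 4  [load 20/23]
  2 → shelf 4  [load 22/23]
7 shelves opened.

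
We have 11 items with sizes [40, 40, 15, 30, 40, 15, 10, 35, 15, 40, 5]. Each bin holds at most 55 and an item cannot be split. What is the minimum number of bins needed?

6

Total = 40 + 40 + 40 + 40 + 35 + 30 + 15 + 15 + 15 + 10 + 5 = 285.
Lower bound: ⌈285/55⌉ = 6 bins.
A packing using 6 bins:
  bin 1: 40 + 15 = 55
  bin 2: 40 + 15 = 55
  bin 3: 40 + 15 = 55
  bin 4: 40 + 10 + 5 = 55
  bin 5: 35 = 35
  bin 6: 30 = 30
This matches the lower bound, so 6 is optimal.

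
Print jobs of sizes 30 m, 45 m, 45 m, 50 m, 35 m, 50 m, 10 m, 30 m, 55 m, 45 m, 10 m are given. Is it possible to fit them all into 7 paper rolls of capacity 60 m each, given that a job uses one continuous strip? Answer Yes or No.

Total = 405 m; ⌈405/60⌉ = 7.
The bound of 7 does not rule out 7, but exhaustive search shows no assignment into 7 paper rolls of capacity 60 m exists — the minimum is 8.

No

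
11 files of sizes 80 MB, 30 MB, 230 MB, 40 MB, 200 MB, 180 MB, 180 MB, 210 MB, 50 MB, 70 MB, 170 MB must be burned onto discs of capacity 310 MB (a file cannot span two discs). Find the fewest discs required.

Total = 230 + 210 + 200 + 180 + 180 + 170 + 80 + 70 + 50 + 40 + 30 = 1440 MB.
Lower bound: ⌈1440/310⌉ = 5 discs.
Also, 6 files each exceed 155 MB, and no two of those can share a disc, so at least 6 discs are needed.
A packing using 6 discs:
  disc 1: 230 + 80 = 310
  disc 2: 210 + 70 + 30 = 310
  disc 3: 200 + 50 + 40 = 290
  disc 4: 180 = 180
  disc 5: 180 = 180
  disc 6: 170 = 170
This matches the lower bound, so 6 is optimal.

6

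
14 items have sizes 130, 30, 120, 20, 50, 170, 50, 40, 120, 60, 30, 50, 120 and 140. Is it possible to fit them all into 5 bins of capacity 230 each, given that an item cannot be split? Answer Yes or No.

No

Total = 1130; ⌈1130/230⌉ = 5.
6 items each exceed half the capacity and cannot share a bin, forcing at least 6 bins.
At least 6 bins are required, but only 5 are allowed.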